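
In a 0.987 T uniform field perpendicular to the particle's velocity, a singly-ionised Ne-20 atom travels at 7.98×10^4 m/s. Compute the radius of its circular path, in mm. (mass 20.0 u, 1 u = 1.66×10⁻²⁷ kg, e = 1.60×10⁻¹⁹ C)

The magnetic force provides the centripetal force: qvB = mv²/r, so r = mv/(qB).
r = (3.32×10^-26 kg)(7.98×10^4 m/s) / [(1×1.60×10^-19 C)(0.987 T)] = 0.0168 m.

r ≈ 16.8 mm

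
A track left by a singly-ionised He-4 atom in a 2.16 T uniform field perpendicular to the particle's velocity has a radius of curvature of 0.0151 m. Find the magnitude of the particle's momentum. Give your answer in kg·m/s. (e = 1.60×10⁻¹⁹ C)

p ≈ 5.22×10^-21 kg·m/s

Since qvB = mv²/r, the momentum p = mv = qBr.
p = (1×1.60×10^-19)(2.16)(0.0151) = 5.22×10^-21 kg·m/s.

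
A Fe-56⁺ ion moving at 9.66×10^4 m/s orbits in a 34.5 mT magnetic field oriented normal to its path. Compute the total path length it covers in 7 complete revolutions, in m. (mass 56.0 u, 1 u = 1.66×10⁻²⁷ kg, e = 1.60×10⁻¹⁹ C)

r = mv/(qB) = 1.63 m, so one revolution covers 2πr = 10.2 m.
In 7 revolutions: L = 7·2πr = 71.6 m.

L ≈ 71.6 m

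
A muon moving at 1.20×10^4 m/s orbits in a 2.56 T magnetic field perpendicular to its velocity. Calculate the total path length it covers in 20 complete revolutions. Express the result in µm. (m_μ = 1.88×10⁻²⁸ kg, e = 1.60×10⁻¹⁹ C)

r = mv/(qB) = 5.51×10^-6 m, so one revolution covers 2πr = 3.46×10^-5 m.
In 20 revolutions: L = 20·2πr = 6.92×10^-4 m.

L ≈ 692 µm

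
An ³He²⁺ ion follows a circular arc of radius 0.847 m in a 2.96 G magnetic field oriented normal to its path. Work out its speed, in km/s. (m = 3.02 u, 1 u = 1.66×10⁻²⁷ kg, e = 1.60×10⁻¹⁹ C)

From qvB = mv²/r, v = qBr/m.
v = (2×1.60×10^-19)(2.96×10^-4)(0.847) / (5.01×10^-27) = 1.60×10^4 m/s.

v ≈ 16.0 km/s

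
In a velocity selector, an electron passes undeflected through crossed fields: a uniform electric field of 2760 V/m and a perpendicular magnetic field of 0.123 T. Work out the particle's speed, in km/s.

For zero net force, qE = qvB, so v = E/B.
v = (2760) / (0.123) = 2.24×10^4 m/s.

v ≈ 22.4 km/s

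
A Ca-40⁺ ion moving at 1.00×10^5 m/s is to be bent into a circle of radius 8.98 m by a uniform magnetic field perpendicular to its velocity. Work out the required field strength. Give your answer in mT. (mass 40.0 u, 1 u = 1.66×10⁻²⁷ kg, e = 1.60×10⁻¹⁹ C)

qvB = mv²/r gives B = mv/(qr).
B = (6.64×10^-26)(1.00×10^5) / [(1×1.60×10^-19)(8.98)] = 4.62×10^-3 T.

B ≈ 4.62 mT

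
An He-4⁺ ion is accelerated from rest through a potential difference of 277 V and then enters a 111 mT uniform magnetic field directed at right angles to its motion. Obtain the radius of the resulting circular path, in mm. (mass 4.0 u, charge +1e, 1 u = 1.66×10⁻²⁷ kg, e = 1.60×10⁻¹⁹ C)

The kinetic energy gained is K = qV = (1×1.60×10^-19)(277) = 4.43×10^-17 J.
v = √(2K/m) = 1.16×10^5 m/s.
r = mv/(qB) = (6.64×10^-27)(1.16×10^5) / [(1×1.60×10^-19)(0.111)] = 0.0432 m.

r ≈ 43.2 mm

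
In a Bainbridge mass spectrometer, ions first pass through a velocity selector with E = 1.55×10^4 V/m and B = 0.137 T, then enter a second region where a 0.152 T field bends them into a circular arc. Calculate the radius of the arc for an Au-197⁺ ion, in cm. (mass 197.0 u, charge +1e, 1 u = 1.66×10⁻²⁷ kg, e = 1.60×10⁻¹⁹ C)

The selector passes v = E/B = 1.55×10^4/0.137 = 1.13×10^5 m/s.
In the deflection region, r = mv/(qB₂) = (3.27×10^-25)(1.13×10^5) / [(1×1.60×10^-19)(0.152)] = 1.52 m.

r ≈ 152 cm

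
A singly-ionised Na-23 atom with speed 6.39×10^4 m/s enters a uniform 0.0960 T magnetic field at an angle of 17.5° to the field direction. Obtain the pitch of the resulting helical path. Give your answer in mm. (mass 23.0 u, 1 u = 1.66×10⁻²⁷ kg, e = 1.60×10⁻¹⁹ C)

pitch ≈ 952 mm

The velocity component along B is v∥ = v cos17.5° = 6.09×10^4 m/s.
The cyclotron period T = 2πm/(qB) = 1.56×10^-5 s is set by m, q, B alone.
Pitch = v∥·T = (6.09×10^4)(1.56×10^-5) = 0.952 m.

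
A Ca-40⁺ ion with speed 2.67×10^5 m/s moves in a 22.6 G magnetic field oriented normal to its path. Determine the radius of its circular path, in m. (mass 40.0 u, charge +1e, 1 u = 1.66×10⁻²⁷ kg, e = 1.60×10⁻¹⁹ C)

r ≈ 49.0 m

The magnetic force provides the centripetal force: qvB = mv²/r, so r = mv/(qB).
r = (6.64×10^-26 kg)(2.67×10^5 m/s) / [(1×1.60×10^-19 C)(2.26×10^-3 T)] = 49.0 m.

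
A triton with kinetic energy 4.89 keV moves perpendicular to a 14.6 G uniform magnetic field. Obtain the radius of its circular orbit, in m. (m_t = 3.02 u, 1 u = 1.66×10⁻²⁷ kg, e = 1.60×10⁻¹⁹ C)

r ≈ 12.0 m

Convert the energy: K = 4.89 keV = 7.82×10^-16 J.
v = √(2K/m) = √(2·7.82×10^-16/5.01×10^-27) = 5.59×10^5 m/s.
r = mv/(qB) = (5.01×10^-27)(5.59×10^5) / [(1×1.60×10^-19)(1.46×10^-3)] = 12.0 m.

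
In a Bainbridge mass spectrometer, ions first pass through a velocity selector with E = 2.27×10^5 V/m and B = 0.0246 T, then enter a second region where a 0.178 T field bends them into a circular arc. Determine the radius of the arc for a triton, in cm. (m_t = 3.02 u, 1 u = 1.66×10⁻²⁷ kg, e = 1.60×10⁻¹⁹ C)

The selector passes v = E/B = 2.27×10^5/0.0246 = 9.23×10^6 m/s.
In the deflection region, r = mv/(qB₂) = (5.01×10^-27)(9.23×10^6) / [(1×1.60×10^-19)(0.178)] = 1.62 m.

r ≈ 162 cm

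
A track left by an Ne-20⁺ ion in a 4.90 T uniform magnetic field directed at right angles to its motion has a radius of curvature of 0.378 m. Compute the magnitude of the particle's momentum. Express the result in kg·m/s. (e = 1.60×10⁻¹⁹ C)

Since qvB = mv²/r, the momentum p = mv = qBr.
p = (1×1.60×10^-19)(4.90)(0.378) = 2.96×10^-19 kg·m/s.

p ≈ 2.96×10^-19 kg·m/s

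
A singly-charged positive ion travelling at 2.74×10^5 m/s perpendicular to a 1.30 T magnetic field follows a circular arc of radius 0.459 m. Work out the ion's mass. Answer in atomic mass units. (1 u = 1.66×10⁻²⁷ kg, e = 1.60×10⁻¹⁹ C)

m ≈ 210 u

qvB = mv²/r ⇒ m = qBr/v.
m = (1×1.60×10^-19)(1.30)(0.459) / (2.74×10^5) = 3.48×10^-25 kg = 210 u.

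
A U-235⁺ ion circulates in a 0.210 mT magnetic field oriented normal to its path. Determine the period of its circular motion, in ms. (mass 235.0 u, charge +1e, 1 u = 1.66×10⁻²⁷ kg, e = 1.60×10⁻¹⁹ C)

T ≈ 72.9 ms

The cyclotron period is independent of speed: T = 2πm/(qB).
T = 2π(3.90×10^-25) / [(1×1.60×10^-19)(2.10×10^-4)] = 0.0729 s.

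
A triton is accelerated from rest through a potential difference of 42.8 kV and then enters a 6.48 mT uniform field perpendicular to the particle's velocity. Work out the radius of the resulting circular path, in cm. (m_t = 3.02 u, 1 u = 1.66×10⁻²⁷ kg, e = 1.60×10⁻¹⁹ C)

The kinetic energy gained is K = qV = (1×1.60×10^-19)(4.28×10^4) = 6.85×10^-15 J.
v = √(2K/m) = 1.65×10^6 m/s.
r = mv/(qB) = (5.01×10^-27)(1.65×10^6) / [(1×1.60×10^-19)(6.48×10^-3)] = 7.99 m.

r ≈ 799 cm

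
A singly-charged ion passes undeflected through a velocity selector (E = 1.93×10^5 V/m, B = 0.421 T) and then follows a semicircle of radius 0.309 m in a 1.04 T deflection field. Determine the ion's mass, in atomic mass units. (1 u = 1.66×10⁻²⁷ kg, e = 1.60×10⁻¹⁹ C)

v = E/B₁ = 4.58×10^5 m/s.
From r = mv/(qB₂), m = qB₂r/v = (1×1.60×10^-19)(1.04)(0.309) / (4.58×10^5) = 1.12×10^-25 kg.
In atomic mass units: m = 1.12×10^-25 / 1.66×10^-27 = 67.6 u.

m ≈ 67.6 u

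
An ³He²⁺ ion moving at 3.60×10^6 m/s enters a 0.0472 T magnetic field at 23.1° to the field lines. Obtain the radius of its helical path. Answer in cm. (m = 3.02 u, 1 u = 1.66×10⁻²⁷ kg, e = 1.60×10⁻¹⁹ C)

Only the perpendicular component v⊥ = v sin23.1° = 1.41×10^6 m/s is bent by the field.
r = m v⊥ /(qB) = (5.01×10^-27)(1.41×10^6) / [(2×1.60×10^-19)(0.0472)] = 0.469 m.

r ≈ 46.9 cm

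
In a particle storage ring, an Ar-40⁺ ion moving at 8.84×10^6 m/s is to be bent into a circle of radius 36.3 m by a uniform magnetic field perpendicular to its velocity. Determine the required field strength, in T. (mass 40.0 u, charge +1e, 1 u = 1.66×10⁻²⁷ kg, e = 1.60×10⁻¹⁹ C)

qvB = mv²/r gives B = mv/(qr).
B = (6.64×10^-26)(8.84×10^6) / [(1×1.60×10^-19)(36.3)] = 0.101 T.

B ≈ 0.101 T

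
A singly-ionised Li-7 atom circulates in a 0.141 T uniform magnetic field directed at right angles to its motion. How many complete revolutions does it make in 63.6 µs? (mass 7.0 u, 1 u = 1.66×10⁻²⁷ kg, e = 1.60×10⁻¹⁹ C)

T = 2πm/(qB) = 2π(1.162×10^-26) / [(1×1.60×10^-19)(0.141)] = 3.2363×10^-6 s.
N = t/T = 6.36×10^-5 / 3.2363×10^-6 ≈ 19.65, so 19 complete revolutions.

N = 19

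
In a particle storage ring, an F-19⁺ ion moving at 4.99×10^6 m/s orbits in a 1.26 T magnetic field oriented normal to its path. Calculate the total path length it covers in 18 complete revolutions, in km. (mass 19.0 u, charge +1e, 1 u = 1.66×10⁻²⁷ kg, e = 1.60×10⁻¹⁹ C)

r = mv/(qB) = 0.781 m, so one revolution covers 2πr = 4.91 m.
In 18 revolutions: L = 18·2πr = 88.3 m.

L ≈ 0.0883 km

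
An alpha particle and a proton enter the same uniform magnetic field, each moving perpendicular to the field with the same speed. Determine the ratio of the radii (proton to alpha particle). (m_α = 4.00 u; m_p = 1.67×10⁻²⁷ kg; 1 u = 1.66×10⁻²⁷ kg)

ratio ≈ 0.503

r = mv/(qB) ⇒ at equal v, r ∝ m/q.
r_{proton}/r_{alpha particle} = 0.503.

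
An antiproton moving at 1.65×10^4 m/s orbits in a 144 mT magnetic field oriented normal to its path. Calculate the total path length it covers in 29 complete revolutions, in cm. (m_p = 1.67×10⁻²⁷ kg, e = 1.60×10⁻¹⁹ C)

r = mv/(qB) = 1.20×10^-3 m, so one revolution covers 2πr = 7.51×10^-3 m.
In 29 revolutions: L = 29·2πr = 0.218 m.

L ≈ 21.8 cm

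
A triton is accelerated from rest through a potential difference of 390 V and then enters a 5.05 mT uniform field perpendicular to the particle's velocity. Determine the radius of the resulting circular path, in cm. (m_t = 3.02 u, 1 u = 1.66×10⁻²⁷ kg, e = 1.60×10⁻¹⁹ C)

r ≈ 97.9 cm

The kinetic energy gained is K = qV = (1×1.60×10^-19)(390) = 6.24×10^-17 J.
v = √(2K/m) = 1.58×10^5 m/s.
r = mv/(qB) = (5.01×10^-27)(1.58×10^5) / [(1×1.60×10^-19)(5.05×10^-3)] = 0.979 m.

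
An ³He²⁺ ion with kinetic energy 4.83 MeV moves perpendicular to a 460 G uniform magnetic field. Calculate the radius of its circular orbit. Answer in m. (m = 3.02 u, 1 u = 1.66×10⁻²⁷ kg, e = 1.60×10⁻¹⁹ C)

Convert the energy: K = 4.83 MeV = 7.73×10^-13 J.
v = √(2K/m) = √(2·7.73×10^-13/5.01×10^-27) = 1.76×10^7 m/s.
r = mv/(qB) = (5.01×10^-27)(1.76×10^7) / [(2×1.60×10^-19)(0.0460)] = 5.98 m.

r ≈ 5.98 m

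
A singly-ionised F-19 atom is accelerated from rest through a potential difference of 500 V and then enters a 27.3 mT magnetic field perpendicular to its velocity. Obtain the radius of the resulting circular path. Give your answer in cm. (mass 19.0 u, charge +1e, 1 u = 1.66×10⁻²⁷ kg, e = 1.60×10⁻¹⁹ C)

The kinetic energy gained is K = qV = (1×1.60×10^-19)(500) = 8.00×10^-17 J.
v = √(2K/m) = 7.12×10^4 m/s.
r = mv/(qB) = (3.15×10^-26)(7.12×10^4) / [(1×1.60×10^-19)(0.0273)] = 0.514 m.

r ≈ 51.4 cm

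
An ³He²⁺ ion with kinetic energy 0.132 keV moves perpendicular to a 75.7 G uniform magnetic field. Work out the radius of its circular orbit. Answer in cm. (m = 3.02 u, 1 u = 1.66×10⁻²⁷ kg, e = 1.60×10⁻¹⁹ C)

Convert the energy: K = 0.132 keV = 2.11×10^-17 J.
v = √(2K/m) = √(2·2.11×10^-17/5.01×10^-27) = 9.18×10^4 m/s.
r = mv/(qB) = (5.01×10^-27)(9.18×10^4) / [(2×1.60×10^-19)(7.57×10^-3)] = 0.190 m.

r ≈ 19.0 cm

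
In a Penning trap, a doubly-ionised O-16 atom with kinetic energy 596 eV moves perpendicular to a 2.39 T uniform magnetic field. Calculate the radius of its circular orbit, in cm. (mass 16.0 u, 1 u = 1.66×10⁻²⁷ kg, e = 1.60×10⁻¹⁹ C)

Convert the energy: K = 596 eV = 9.54×10^-17 J.
v = √(2K/m) = √(2·9.54×10^-17/2.66×10^-26) = 8.47×10^4 m/s.
r = mv/(qB) = (2.66×10^-26)(8.47×10^4) / [(2×1.60×10^-19)(2.39)] = 2.94×10^-3 m.

r ≈ 0.294 cm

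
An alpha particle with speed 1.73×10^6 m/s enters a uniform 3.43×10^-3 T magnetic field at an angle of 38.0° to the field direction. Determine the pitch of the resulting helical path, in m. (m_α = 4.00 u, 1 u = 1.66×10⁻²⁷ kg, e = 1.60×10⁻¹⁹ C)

The velocity component along B is v∥ = v cos38.0° = 1.36×10^6 m/s.
The cyclotron period T = 2πm/(qB) = 3.80×10^-5 s is set by m, q, B alone.
Pitch = v∥·T = (1.36×10^6)(3.80×10^-5) = 51.8 m.

pitch ≈ 51.8 m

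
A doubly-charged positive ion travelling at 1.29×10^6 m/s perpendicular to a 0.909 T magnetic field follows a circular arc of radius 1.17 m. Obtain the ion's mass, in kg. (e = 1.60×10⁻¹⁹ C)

qvB = mv²/r ⇒ m = qBr/v.
m = (2×1.60×10^-19)(0.909)(1.17) / (1.29×10^6) = 2.64×10^-25 kg.

m ≈ 2.64×10^-25 kg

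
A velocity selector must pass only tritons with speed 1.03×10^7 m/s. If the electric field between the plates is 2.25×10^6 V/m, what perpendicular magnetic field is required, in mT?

B ≈ 218 mT

qE = qvB ⇒ B = E/v = (2.25×10^6) / (1.03×10^7) = 0.218 T.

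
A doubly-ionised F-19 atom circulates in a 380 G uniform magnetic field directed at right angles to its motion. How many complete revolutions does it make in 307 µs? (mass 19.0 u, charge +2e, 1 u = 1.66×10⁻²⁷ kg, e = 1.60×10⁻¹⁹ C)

N = 18

T = 2πm/(qB) = 2π(3.154×10^-26) / [(2×1.60×10^-19)(0.0380)] = 1.6297×10^-5 s.
N = t/T = 3.07×10^-4 / 1.6297×10^-5 ≈ 18.84, so 18 complete revolutions.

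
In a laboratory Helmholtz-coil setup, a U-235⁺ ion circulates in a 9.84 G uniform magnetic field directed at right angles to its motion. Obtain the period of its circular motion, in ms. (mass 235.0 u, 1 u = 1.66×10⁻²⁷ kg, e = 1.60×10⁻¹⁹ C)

T ≈ 15.6 ms

The cyclotron period is independent of speed: T = 2πm/(qB).
T = 2π(3.90×10^-25) / [(1×1.60×10^-19)(9.84×10^-4)] = 0.0156 s.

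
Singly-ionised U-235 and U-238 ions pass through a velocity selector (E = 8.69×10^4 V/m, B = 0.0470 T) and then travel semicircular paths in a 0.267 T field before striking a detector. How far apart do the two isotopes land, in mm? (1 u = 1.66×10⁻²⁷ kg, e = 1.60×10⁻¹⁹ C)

Both emerge at v = E/B₁ = 1.85×10^6 m/s.
r = mv/(qB₂), so r₁ = 16.884 m and r₂ = 17.099 m, giving Δr = 0.216 m.
After a semicircle each ion lands a diameter 2r from the entry slit, so the separation is 2Δr = 0.431 m.

Δd ≈ 431 mm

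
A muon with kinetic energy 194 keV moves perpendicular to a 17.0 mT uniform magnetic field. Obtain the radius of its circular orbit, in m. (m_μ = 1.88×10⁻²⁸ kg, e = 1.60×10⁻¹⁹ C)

Convert the energy: K = 194 keV = 3.10×10^-14 J.
v = √(2K/m) = √(2·3.10×10^-14/1.88×10^-28) = 1.82×10^7 m/s.
r = mv/(qB) = (1.88×10^-28)(1.82×10^7) / [(1×1.60×10^-19)(0.0170)] = 1.26 m.

r ≈ 1.26 m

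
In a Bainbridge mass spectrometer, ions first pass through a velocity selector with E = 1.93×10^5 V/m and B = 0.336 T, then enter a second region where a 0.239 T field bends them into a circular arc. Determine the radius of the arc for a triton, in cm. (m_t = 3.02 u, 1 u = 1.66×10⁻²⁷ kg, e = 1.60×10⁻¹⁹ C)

The selector passes v = E/B = 1.93×10^5/0.336 = 5.74×10^5 m/s.
In the deflection region, r = mv/(qB₂) = (5.01×10^-27)(5.74×10^5) / [(1×1.60×10^-19)(0.239)] = 0.0753 m.

r ≈ 7.53 cm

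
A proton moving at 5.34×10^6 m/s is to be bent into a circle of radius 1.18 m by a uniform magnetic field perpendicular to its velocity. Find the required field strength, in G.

B ≈ 472 G

qvB = mv²/r gives B = mv/(qr).
B = (1.67×10^-27)(5.34×10^6) / [(1×1.60×10^-19)(1.18)] = 0.0472 T.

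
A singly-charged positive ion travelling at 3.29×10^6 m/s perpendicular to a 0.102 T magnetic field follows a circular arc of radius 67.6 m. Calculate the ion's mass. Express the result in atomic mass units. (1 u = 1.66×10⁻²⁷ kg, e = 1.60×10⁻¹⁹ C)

m ≈ 202 u

qvB = mv²/r ⇒ m = qBr/v.
m = (1×1.60×10^-19)(0.102)(67.6) / (3.29×10^6) = 3.35×10^-25 kg = 202 u.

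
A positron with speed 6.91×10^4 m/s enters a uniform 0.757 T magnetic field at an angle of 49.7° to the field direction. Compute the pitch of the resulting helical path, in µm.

pitch ≈ 2.11 µm

The velocity component along B is v∥ = v cos49.7° = 4.47×10^4 m/s.
The cyclotron period T = 2πm/(qB) = 4.73×10^-11 s is set by m, q, B alone.
Pitch = v∥·T = (4.47×10^4)(4.73×10^-11) = 2.11×10^-6 m.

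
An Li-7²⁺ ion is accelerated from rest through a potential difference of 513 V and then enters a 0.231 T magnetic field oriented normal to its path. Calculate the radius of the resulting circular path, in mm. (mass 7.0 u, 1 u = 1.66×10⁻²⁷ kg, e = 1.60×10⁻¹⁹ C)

r ≈ 26.4 mm

The kinetic energy gained is K = qV = (2×1.60×10^-19)(513) = 1.64×10^-16 J.
v = √(2K/m) = 1.68×10^5 m/s.
r = mv/(qB) = (1.16×10^-26)(1.68×10^5) / [(2×1.60×10^-19)(0.231)] = 0.0264 m.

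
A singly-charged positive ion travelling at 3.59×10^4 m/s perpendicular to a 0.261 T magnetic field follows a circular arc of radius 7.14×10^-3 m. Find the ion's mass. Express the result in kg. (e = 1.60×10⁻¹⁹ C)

qvB = mv²/r ⇒ m = qBr/v.
m = (1×1.60×10^-19)(0.261)(7.14×10^-3) / (3.59×10^4) = 8.31×10^-27 kg.

m ≈ 8.31×10^-27 kg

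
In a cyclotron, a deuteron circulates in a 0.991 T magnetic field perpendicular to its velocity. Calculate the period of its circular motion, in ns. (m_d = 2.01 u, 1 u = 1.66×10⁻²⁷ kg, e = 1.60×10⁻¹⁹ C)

T ≈ 132 ns

The cyclotron period is independent of speed: T = 2πm/(qB).
T = 2π(3.34×10^-27) / [(1×1.60×10^-19)(0.991)] = 1.32×10^-7 s.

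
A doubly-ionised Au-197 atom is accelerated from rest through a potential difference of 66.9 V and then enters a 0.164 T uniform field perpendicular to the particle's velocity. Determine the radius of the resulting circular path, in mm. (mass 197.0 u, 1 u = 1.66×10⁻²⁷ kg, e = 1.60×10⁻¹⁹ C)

r ≈ 71.3 mm

The kinetic energy gained is K = qV = (2×1.60×10^-19)(66.9) = 2.14×10^-17 J.
v = √(2K/m) = 1.14×10^4 m/s.
r = mv/(qB) = (3.27×10^-25)(1.14×10^4) / [(2×1.60×10^-19)(0.164)] = 0.0713 m.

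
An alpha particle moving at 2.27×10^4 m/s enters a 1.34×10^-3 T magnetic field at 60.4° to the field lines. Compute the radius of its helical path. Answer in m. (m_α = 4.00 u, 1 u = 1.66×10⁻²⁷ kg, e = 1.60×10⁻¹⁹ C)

Only the perpendicular component v⊥ = v sin60.4° = 1.97×10^4 m/s is bent by the field.
r = m v⊥ /(qB) = (6.64×10^-27)(1.97×10^4) / [(2×1.60×10^-19)(1.34×10^-3)] = 0.306 m.

r ≈ 0.306 m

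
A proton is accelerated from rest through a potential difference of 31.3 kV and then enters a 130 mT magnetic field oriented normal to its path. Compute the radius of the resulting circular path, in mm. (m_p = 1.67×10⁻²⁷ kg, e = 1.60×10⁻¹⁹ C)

r ≈ 197 mm

The kinetic energy gained is K = qV = (1×1.60×10^-19)(3.13×10^4) = 5.01×10^-15 J.
v = √(2K/m) = 2.45×10^6 m/s.
r = mv/(qB) = (1.67×10^-27)(2.45×10^6) / [(1×1.60×10^-19)(0.130)] = 0.197 m.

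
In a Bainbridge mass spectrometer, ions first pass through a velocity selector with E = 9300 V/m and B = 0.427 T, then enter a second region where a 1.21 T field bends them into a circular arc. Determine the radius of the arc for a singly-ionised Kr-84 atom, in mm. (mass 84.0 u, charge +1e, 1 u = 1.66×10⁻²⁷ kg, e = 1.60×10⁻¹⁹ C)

The selector passes v = E/B = 9300/0.427 = 2.18×10^4 m/s.
In the deflection region, r = mv/(qB₂) = (1.39×10^-25)(2.18×10^4) / [(1×1.60×10^-19)(1.21)] = 0.0157 m.

r ≈ 15.7 mm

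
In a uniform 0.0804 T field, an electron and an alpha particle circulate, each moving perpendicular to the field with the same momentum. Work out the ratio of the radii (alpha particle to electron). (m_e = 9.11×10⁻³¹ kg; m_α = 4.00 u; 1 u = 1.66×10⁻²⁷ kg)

r = p/(qB) ⇒ at equal p, r ∝ 1/q.
r_{alpha particle}/r_{electron} = 0.500.

ratio ≈ 0.500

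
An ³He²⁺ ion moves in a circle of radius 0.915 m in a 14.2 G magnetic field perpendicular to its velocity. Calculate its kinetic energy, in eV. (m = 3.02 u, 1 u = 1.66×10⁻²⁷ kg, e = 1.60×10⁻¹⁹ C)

K ≈ 108 eV

v = qBr/m = (2×1.60×10^-19)(1.42×10^-3)(0.915) / (5.01×10^-27) = 8.29×10^4 m/s.
K = ½mv² = 0.5·(5.01×10^-27)·(8.29×10^4)² = 1.72×10^-17 J = 108 eV.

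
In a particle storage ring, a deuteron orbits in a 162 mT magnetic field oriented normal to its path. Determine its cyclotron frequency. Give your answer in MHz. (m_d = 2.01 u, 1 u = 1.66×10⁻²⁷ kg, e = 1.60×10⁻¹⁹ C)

f = qB/(2πm) = (1×1.60×10^-19)(0.162) / [2π(3.34×10^-27)] = 1.24×10^6 Hz.

f ≈ 1.24 MHz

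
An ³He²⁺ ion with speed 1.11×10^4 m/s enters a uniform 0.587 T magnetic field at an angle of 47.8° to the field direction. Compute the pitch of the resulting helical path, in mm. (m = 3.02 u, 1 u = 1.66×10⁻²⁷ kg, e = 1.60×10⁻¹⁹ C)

pitch ≈ 1.25 mm

The velocity component along B is v∥ = v cos47.8° = 7460 m/s.
The cyclotron period T = 2πm/(qB) = 1.68×10^-7 s is set by m, q, B alone.
Pitch = v∥·T = (7460)(1.68×10^-7) = 1.25×10^-3 m.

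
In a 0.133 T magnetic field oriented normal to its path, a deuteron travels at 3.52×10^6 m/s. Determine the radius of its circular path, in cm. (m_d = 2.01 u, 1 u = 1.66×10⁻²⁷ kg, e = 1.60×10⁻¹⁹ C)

r ≈ 55.2 cm

The magnetic force provides the centripetal force: qvB = mv²/r, so r = mv/(qB).
r = (3.34×10^-27 kg)(3.52×10^6 m/s) / [(1×1.60×10^-19 C)(0.133 T)] = 0.552 m.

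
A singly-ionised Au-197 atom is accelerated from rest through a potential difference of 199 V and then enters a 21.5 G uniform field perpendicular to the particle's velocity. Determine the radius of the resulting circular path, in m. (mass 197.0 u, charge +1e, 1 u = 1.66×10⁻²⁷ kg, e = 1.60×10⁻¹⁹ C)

r ≈ 13.3 m

The kinetic energy gained is K = qV = (1×1.60×10^-19)(199) = 3.18×10^-17 J.
v = √(2K/m) = 1.40×10^4 m/s.
r = mv/(qB) = (3.27×10^-25)(1.40×10^4) / [(1×1.60×10^-19)(2.15×10^-3)] = 13.3 m.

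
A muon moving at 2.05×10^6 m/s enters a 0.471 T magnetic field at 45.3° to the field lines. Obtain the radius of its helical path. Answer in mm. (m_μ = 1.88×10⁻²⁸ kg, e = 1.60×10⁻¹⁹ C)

Only the perpendicular component v⊥ = v sin45.3° = 1.46×10^6 m/s is bent by the field.
r = m v⊥ /(qB) = (1.88×10^-28)(1.46×10^6) / [(1×1.60×10^-19)(0.471)] = 3.64×10^-3 m.

r ≈ 3.64 mm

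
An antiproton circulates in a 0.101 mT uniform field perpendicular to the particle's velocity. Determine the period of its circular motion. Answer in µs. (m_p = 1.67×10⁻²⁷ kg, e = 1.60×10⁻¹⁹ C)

The cyclotron period is independent of speed: T = 2πm/(qB).
T = 2π(1.67×10^-27) / [(1×1.60×10^-19)(1.01×10^-4)] = 6.49×10^-4 s.

T ≈ 649 µs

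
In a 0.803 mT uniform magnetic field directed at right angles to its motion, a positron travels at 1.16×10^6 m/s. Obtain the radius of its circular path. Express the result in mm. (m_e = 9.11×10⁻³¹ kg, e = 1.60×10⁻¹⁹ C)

The magnetic force provides the centripetal force: qvB = mv²/r, so r = mv/(qB).
r = (9.11×10^-31 kg)(1.16×10^6 m/s) / [(1×1.60×10^-19 C)(8.03×10^-4 T)] = 8.23×10^-3 m.

r ≈ 8.23 mm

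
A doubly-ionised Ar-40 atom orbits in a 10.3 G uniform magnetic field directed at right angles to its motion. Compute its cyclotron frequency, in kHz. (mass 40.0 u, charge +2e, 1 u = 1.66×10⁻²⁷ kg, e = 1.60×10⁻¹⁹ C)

f = qB/(2πm) = (2×1.60×10^-19)(1.03×10^-3) / [2π(6.64×10^-26)] = 790 Hz.

f ≈ 0.790 kHz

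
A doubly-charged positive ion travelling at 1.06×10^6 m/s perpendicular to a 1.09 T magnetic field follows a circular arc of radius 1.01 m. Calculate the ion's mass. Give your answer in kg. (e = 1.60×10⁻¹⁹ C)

m ≈ 3.32×10^-25 kg

qvB = mv²/r ⇒ m = qBr/v.
m = (2×1.60×10^-19)(1.09)(1.01) / (1.06×10^6) = 3.32×10^-25 kg.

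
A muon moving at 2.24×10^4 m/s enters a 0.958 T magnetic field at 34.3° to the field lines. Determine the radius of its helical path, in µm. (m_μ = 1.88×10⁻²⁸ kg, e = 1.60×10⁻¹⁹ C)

r ≈ 15.5 µm

Only the perpendicular component v⊥ = v sin34.3° = 1.26×10^4 m/s is bent by the field.
r = m v⊥ /(qB) = (1.88×10^-28)(1.26×10^4) / [(1×1.60×10^-19)(0.958)] = 1.55×10^-5 m.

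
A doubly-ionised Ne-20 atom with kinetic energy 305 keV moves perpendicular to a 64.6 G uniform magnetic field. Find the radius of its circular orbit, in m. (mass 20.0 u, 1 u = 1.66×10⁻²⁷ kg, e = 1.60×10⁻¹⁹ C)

Convert the energy: K = 305 keV = 4.88×10^-14 J.
v = √(2K/m) = √(2·4.88×10^-14/3.32×10^-26) = 1.71×10^6 m/s.
r = mv/(qB) = (3.32×10^-26)(1.71×10^6) / [(2×1.60×10^-19)(6.46×10^-3)] = 27.5 m.

r ≈ 27.5 m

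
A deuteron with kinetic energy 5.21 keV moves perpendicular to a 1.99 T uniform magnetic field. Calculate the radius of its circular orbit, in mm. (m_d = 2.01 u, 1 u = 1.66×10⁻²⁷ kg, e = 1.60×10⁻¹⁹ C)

r ≈ 7.41 mm

Convert the energy: K = 5.21 keV = 8.34×10^-16 J.
v = √(2K/m) = √(2·8.34×10^-16/3.34×10^-27) = 7.07×10^5 m/s.
r = mv/(qB) = (3.34×10^-27)(7.07×10^5) / [(1×1.60×10^-19)(1.99)] = 7.41×10^-3 m.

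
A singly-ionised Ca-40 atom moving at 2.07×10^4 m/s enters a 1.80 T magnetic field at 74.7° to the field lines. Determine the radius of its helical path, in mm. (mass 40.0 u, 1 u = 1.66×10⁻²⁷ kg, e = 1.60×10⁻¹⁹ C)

Only the perpendicular component v⊥ = v sin74.7° = 2.00×10^4 m/s is bent by the field.
r = m v⊥ /(qB) = (6.64×10^-26)(2.00×10^4) / [(1×1.60×10^-19)(1.80)] = 4.60×10^-3 m.

r ≈ 4.60 mm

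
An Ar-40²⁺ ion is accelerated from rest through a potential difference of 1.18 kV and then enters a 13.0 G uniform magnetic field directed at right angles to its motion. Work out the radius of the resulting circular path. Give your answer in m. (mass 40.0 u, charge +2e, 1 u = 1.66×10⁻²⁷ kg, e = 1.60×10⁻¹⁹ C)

The kinetic energy gained is K = qV = (2×1.60×10^-19)(1180) = 3.78×10^-16 J.
v = √(2K/m) = 1.07×10^5 m/s.
r = mv/(qB) = (6.64×10^-26)(1.07×10^5) / [(2×1.60×10^-19)(1.30×10^-3)] = 17.0 m.

r ≈ 17.0 m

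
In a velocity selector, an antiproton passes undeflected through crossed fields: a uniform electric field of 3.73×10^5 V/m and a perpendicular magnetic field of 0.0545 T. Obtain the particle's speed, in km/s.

v ≈ 6840 km/s

For zero net force, qE = qvB, so v = E/B.
v = (3.73×10^5) / (0.0545) = 6.84×10^6 m/s.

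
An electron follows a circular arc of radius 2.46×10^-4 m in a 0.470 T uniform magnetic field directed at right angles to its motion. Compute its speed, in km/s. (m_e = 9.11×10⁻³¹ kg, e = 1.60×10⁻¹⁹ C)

From qvB = mv²/r, v = qBr/m.
v = (1×1.60×10^-19)(0.470)(2.46×10^-4) / (9.11×10^-31) = 2.03×10^7 m/s.

v ≈ 20300 km/s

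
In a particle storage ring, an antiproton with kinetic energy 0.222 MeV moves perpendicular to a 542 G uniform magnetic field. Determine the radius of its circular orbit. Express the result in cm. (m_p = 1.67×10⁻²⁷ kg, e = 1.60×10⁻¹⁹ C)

Convert the energy: K = 0.222 MeV = 3.55×10^-14 J.
v = √(2K/m) = √(2·3.55×10^-14/1.67×10^-27) = 6.52×10^6 m/s.
r = mv/(qB) = (1.67×10^-27)(6.52×10^6) / [(1×1.60×10^-19)(0.0542)] = 1.26 m.

r ≈ 126 cm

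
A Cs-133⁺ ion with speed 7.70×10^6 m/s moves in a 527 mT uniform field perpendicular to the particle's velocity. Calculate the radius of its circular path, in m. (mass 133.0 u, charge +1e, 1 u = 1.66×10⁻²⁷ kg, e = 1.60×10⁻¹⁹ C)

r ≈ 20.2 m

The magnetic force provides the centripetal force: qvB = mv²/r, so r = mv/(qB).
r = (2.21×10^-25 kg)(7.70×10^6 m/s) / [(1×1.60×10^-19 C)(0.527 T)] = 20.2 m.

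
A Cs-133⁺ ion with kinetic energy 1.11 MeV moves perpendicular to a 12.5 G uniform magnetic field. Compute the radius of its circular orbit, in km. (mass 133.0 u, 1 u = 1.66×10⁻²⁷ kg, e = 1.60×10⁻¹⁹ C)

r ≈ 1.40 km

Convert the energy: K = 1.11 MeV = 1.78×10^-13 J.
v = √(2K/m) = √(2·1.78×10^-13/2.21×10^-25) = 1.27×10^6 m/s.
r = mv/(qB) = (2.21×10^-25)(1.27×10^6) / [(1×1.60×10^-19)(1.25×10^-3)] = 1400 m.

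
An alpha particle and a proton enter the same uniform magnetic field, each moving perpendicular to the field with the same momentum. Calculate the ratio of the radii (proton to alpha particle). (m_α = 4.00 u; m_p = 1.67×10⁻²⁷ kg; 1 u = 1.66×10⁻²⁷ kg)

ratio ≈ 2.00

r = p/(qB) ⇒ at equal p, r ∝ 1/q.
r_{proton}/r_{alpha particle} = 2.00.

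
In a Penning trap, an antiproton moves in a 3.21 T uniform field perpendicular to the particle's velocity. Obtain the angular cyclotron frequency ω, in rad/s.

ω = qB/m = (1×1.60×10^-19)(3.21) / (1.67×10^-27) = 3.08×10^8 rad/s.

ω ≈ 3.08×10^8 rad/s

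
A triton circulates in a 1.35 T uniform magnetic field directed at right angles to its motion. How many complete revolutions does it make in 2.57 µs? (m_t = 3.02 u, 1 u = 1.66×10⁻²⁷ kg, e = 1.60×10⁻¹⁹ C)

T = 2πm/(qB) = 2π(5.0132×10^-27) / [(1×1.60×10^-19)(1.35)] = 1.4583×10^-7 s.
N = t/T = 2.57×10^-6 / 1.4583×10^-7 ≈ 17.62, so 17 complete revolutions.

N = 17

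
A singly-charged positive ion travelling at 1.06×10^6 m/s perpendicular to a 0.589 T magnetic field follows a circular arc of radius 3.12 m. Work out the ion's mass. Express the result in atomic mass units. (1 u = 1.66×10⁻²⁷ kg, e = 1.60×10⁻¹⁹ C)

qvB = mv²/r ⇒ m = qBr/v.
m = (1×1.60×10^-19)(0.589)(3.12) / (1.06×10^6) = 2.77×10^-25 kg = 167 u.

m ≈ 167 u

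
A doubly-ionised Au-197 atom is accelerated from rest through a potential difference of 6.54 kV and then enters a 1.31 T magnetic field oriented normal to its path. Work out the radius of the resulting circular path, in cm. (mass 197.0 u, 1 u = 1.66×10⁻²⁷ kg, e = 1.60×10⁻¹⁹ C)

r ≈ 8.83 cm

The kinetic energy gained is K = qV = (2×1.60×10^-19)(6540) = 2.09×10^-15 J.
v = √(2K/m) = 1.13×10^5 m/s.
r = mv/(qB) = (3.27×10^-25)(1.13×10^5) / [(2×1.60×10^-19)(1.31)] = 0.0883 m.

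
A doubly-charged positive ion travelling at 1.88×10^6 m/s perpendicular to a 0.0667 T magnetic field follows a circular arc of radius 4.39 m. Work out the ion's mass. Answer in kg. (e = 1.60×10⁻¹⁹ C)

qvB = mv²/r ⇒ m = qBr/v.
m = (2×1.60×10^-19)(0.0667)(4.39) / (1.88×10^6) = 4.98×10^-26 kg.

m ≈ 4.98×10^-26 kg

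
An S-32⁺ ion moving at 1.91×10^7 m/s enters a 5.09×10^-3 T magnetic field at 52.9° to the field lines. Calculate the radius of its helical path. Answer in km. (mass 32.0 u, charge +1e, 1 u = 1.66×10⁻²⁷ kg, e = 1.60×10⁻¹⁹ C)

Only the perpendicular component v⊥ = v sin52.9° = 1.52×10^7 m/s is bent by the field.
r = m v⊥ /(qB) = (5.31×10^-26)(1.52×10^7) / [(1×1.60×10^-19)(5.09×10^-3)] = 994 m.

r ≈ 0.994 km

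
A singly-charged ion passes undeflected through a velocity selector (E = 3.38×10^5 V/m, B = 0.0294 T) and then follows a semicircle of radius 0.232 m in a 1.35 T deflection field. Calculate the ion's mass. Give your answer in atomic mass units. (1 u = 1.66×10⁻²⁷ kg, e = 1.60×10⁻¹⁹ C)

m ≈ 2.63 u

v = E/B₁ = 1.15×10^7 m/s.
From r = mv/(qB₂), m = qB₂r/v = (1×1.60×10^-19)(1.35)(0.232) / (1.15×10^7) = 4.36×10^-27 kg.
In atomic mass units: m = 4.36×10^-27 / 1.66×10^-27 = 2.63 u.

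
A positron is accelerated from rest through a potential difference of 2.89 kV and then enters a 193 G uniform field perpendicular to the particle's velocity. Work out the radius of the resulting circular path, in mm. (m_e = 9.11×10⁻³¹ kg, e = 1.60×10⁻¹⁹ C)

The kinetic energy gained is K = qV = (1×1.60×10^-19)(2890) = 4.62×10^-16 J.
v = √(2K/m) = 3.19×10^7 m/s.
r = mv/(qB) = (9.11×10^-31)(3.19×10^7) / [(1×1.60×10^-19)(0.0193)] = 9.40×10^-3 m.

r ≈ 9.40 mm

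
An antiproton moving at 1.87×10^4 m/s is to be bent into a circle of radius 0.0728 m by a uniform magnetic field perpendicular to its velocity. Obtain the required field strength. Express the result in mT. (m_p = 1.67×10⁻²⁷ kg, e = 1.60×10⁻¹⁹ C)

B ≈ 2.68 mT

qvB = mv²/r gives B = mv/(qr).
B = (1.67×10^-27)(1.87×10^4) / [(1×1.60×10^-19)(0.0728)] = 2.68×10^-3 T.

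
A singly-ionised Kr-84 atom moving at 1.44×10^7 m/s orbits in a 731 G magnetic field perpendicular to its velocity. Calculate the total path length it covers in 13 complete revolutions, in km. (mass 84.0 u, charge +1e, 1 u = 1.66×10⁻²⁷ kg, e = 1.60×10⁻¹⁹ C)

r = mv/(qB) = 172 m, so one revolution covers 2πr = 1080 m.
In 13 revolutions: L = 13·2πr = 1.40×10^4 m.

L ≈ 14.0 km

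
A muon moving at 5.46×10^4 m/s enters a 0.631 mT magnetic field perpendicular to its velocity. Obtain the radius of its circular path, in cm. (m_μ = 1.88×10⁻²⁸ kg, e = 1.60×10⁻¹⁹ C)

The magnetic force provides the centripetal force: qvB = mv²/r, so r = mv/(qB).
r = (1.88×10^-28 kg)(5.46×10^4 m/s) / [(1×1.60×10^-19 C)(6.31×10^-4 T)] = 0.102 m.

r ≈ 10.2 cm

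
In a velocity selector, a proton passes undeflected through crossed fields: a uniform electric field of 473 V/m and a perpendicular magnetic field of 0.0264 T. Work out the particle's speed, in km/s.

For zero net force, qE = qvB, so v = E/B.
v = (473) / (0.0264) = 1.79×10^4 m/s.

v ≈ 17.9 km/s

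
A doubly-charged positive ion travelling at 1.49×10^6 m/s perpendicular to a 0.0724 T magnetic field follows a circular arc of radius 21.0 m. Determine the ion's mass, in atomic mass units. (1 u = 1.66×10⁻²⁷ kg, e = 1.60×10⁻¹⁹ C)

qvB = mv²/r ⇒ m = qBr/v.
m = (2×1.60×10^-19)(0.0724)(21.0) / (1.49×10^6) = 3.27×10^-25 kg = 197 u.

m ≈ 197 u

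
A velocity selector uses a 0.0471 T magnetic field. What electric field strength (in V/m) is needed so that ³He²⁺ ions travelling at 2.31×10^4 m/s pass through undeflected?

qE = qvB ⇒ E = vB = (2.31×10^4)(0.0471) = 1090 V/m.

E ≈ 1090 V/m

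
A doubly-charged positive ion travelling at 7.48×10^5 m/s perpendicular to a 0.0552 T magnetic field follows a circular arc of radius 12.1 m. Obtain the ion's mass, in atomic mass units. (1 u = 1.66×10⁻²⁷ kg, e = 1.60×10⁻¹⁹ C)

m ≈ 172 u

qvB = mv²/r ⇒ m = qBr/v.
m = (2×1.60×10^-19)(0.0552)(12.1) / (7.48×10^5) = 2.86×10^-25 kg = 172 u.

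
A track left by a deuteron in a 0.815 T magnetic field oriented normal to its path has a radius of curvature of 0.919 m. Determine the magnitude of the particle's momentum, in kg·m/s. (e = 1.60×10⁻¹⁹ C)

p ≈ 1.20×10^-19 kg·m/s

Since qvB = mv²/r, the momentum p = mv = qBr.
p = (1×1.60×10^-19)(0.815)(0.919) = 1.20×10^-19 kg·m/s.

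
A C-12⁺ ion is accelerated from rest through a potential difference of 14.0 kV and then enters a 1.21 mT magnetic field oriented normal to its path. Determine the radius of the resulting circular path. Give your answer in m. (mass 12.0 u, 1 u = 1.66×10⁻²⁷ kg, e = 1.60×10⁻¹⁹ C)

The kinetic energy gained is K = qV = (1×1.60×10^-19)(1.40×10^4) = 2.24×10^-15 J.
v = √(2K/m) = 4.74×10^5 m/s.
r = mv/(qB) = (1.99×10^-26)(4.74×10^5) / [(1×1.60×10^-19)(1.21×10^-3)] = 48.8 m.

r ≈ 48.8 m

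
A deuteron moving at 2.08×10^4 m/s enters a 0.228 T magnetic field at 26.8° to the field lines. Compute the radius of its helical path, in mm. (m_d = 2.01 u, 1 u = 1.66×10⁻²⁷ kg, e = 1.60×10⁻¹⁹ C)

r ≈ 0.858 mm

Only the perpendicular component v⊥ = v sin26.8° = 9380 m/s is bent by the field.
r = m v⊥ /(qB) = (3.34×10^-27)(9380) / [(1×1.60×10^-19)(0.228)] = 8.58×10^-4 m.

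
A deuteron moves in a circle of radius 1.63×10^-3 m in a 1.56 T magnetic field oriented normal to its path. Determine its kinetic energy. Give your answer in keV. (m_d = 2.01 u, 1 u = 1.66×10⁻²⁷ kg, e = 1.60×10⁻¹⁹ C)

v = qBr/m = (1×1.60×10^-19)(1.56)(1.63×10^-3) / (3.34×10^-27) = 1.22×10^5 m/s.
K = ½mv² = 0.5·(3.34×10^-27)·(1.22×10^5)² = 2.48×10^-17 J = 0.155 keV.

K ≈ 0.155 keV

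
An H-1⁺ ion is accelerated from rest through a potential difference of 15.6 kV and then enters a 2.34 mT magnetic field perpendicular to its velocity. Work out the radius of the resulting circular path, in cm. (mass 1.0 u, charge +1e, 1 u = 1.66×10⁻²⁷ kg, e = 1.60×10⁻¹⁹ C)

The kinetic energy gained is K = qV = (1×1.60×10^-19)(1.56×10^4) = 2.50×10^-15 J.
v = √(2K/m) = 1.73×10^6 m/s.
r = mv/(qB) = (1.66×10^-27)(1.73×10^6) / [(1×1.60×10^-19)(2.34×10^-3)] = 7.69 m.

r ≈ 769 cm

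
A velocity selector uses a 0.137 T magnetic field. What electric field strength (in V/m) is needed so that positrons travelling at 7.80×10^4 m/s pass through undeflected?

qE = qvB ⇒ E = vB = (7.80×10^4)(0.137) = 1.07×10^4 V/m.

E ≈ 1.07×10^4 V/m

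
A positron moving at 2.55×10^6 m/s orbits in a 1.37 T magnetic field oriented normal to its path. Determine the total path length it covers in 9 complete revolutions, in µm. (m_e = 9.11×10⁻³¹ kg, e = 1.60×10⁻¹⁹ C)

L ≈ 599 µm

r = mv/(qB) = 1.06×10^-5 m, so one revolution covers 2πr = 6.66×10^-5 m.
In 9 revolutions: L = 9·2πr = 5.99×10^-4 m.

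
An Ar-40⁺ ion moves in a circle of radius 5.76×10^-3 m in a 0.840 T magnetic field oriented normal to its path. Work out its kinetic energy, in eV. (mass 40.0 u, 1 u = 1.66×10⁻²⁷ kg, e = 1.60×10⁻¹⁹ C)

K ≈ 28.2 eV

v = qBr/m = (1×1.60×10^-19)(0.840)(5.76×10^-3) / (6.64×10^-26) = 1.17×10^4 m/s.
K = ½mv² = 0.5·(6.64×10^-26)·(1.17×10^4)² = 4.51×10^-18 J = 28.2 eV.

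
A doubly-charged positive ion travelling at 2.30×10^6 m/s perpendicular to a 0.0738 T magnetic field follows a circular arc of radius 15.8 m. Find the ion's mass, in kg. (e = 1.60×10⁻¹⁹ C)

m ≈ 1.62×10^-25 kg

qvB = mv²/r ⇒ m = qBr/v.
m = (2×1.60×10^-19)(0.0738)(15.8) / (2.30×10^6) = 1.62×10^-25 kg.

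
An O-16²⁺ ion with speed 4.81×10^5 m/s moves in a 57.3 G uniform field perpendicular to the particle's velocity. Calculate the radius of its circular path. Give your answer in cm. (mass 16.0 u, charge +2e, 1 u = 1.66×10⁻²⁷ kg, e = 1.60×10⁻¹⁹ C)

The magnetic force provides the centripetal force: qvB = mv²/r, so r = mv/(qB).
r = (2.66×10^-26 kg)(4.81×10^5 m/s) / [(2×1.60×10^-19 C)(5.73×10^-3 T)] = 6.97 m.

r ≈ 697 cm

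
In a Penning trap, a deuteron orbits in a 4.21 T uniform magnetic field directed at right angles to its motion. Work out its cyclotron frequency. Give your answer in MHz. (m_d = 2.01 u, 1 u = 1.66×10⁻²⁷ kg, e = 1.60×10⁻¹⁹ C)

f ≈ 32.1 MHz

f = qB/(2πm) = (1×1.60×10^-19)(4.21) / [2π(3.34×10^-27)] = 3.21×10^7 Hz.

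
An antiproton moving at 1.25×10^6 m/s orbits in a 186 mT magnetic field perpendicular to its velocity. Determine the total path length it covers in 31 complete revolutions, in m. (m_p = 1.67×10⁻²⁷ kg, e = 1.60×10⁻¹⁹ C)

r = mv/(qB) = 0.0701 m, so one revolution covers 2πr = 0.441 m.
In 31 revolutions: L = 31·2πr = 13.7 m.

L ≈ 13.7 m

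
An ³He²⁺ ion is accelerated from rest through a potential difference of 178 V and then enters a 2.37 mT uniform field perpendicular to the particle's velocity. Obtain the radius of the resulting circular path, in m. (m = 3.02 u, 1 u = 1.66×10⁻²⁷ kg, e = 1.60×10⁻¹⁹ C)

The kinetic energy gained is K = qV = (2×1.60×10^-19)(178) = 5.70×10^-17 J.
v = √(2K/m) = 1.51×10^5 m/s.
r = mv/(qB) = (5.01×10^-27)(1.51×10^5) / [(2×1.60×10^-19)(2.37×10^-3)] = 0.996 m.

r ≈ 0.996 m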